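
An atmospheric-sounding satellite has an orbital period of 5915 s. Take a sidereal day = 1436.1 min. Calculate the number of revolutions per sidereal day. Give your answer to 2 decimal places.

14.57

Orbits per sidereal day = 86166 / 5915.0 = 14.567.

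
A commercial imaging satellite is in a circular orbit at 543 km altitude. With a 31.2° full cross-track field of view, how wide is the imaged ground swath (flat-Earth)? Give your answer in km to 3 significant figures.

303 km

Half-angle = 31.2°/2 = 15.6°.
Swath width ≈ 2h·tan(θ/2) = 2 × 543 × tan(15.6°) = 303.2 km.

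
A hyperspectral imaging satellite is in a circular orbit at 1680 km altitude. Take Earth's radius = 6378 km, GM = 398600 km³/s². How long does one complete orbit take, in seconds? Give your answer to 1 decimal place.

7198.7 seconds

Semi-major axis a = 6378 + 1680 = 8058 km. Period T = 2π√(a³/μ) = 2π√(8058³/398600) = 7198.7 s = 119.98 min.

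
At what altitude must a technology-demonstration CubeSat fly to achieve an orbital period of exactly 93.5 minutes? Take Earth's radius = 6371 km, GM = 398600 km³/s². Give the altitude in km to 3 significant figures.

453 km

T = 93.5 min = 5610.0 s.
From T = 2π√(a³/μ): a = (μ T²/4π²)^(1/3) = (398600 × 5610.0² / 4π²)^(1/3) = 6824 km.
Altitude h = a − R = 6824 − 6371 = 453 km.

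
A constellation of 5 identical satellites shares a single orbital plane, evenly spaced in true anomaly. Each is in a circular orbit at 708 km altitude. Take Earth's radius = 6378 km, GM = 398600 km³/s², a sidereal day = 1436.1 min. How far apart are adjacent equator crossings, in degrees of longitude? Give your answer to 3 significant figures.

Semi-major axis a = 6378 + 708 = 7086 km. Period T = 2π√(a³/μ) = 2π√(7086³/398600) = 5936.3 s = 98.94 min.
Single-satellite node shift = (5936.3/86166) × 360° = 24.80°.
With 5 satellites evenly phased, successive equator crossings are 24.80/5 = 4.960° apart.

4.96°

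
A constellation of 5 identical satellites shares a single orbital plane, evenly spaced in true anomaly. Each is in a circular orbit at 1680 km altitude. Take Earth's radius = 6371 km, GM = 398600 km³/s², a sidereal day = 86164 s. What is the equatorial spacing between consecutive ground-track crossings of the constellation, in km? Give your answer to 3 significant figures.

Semi-major axis a = 6371 + 1680 = 8051 km. Period T = 2π√(a³/μ) = 2π√(8051³/398600) = 7189.3 s = 119.82 min.
Single-satellite node shift = (7189.3/86164) × 360° = 30.04°.
With 5 satellites evenly phased, successive equator crossings are 30.04/5 = 6.007° apart.
That is 6.007 × 111.2 = 668 km at the equator.

668 km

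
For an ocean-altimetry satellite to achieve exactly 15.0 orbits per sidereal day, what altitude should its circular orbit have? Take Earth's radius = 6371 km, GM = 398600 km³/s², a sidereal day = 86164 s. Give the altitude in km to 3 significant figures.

Required period T = 86164 / 15.0 = 5744.3 s.
From T = 2π√(a³/μ): a = (μ T²/4π²)^(1/3) = (398600 × 5744.3² / 4π²)^(1/3) = 6932 km.
Altitude h = a − R = 6932 − 6371 = 561 km.

561 km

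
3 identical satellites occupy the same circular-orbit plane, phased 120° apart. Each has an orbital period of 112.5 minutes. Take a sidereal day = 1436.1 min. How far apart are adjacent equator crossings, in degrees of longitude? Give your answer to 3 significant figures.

T = 112.5 min = 6750.0 s.
Single-satellite node shift = (6750.0/86166) × 360° = 28.20°.
With 3 satellites evenly phased, successive equator crossings are 28.20/3 = 9.400° apart.

9.40°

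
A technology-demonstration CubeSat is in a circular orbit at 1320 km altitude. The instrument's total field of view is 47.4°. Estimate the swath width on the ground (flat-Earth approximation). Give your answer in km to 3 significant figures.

1160 km

Half-angle = 47.4°/2 = 23.7°.
Swath width ≈ 2h·tan(θ/2) = 2 × 1320 × tan(23.7°) = 1158.9 km.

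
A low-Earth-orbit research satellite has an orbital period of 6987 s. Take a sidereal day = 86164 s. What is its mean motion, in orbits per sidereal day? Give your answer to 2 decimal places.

12.33

Orbits per sidereal day = 86164 / 6987.0 = 12.332.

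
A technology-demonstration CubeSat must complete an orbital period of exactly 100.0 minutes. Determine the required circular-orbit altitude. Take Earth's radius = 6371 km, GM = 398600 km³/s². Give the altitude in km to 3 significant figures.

T = 100.0 min = 6000.0 s.
From T = 2π√(a³/μ): a = (μ T²/4π²)^(1/3) = (398600 × 6000.0² / 4π²)^(1/3) = 7137 km.
Altitude h = a − R = 7137 − 6371 = 766 km.

766 km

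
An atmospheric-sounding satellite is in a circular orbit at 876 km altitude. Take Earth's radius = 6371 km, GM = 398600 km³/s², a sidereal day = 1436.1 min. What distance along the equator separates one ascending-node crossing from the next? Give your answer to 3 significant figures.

2850 km

Semi-major axis a = 6371 + 876 = 7247 km. Period T = 2π√(a³/μ) = 2π√(7247³/398600) = 6139.7 s = 102.33 min.
During one orbit Earth rotates (6139.7 / 86166) × 360° = 25.65°.
At the equator that is 25.65° × (2π·6371/360) km/° = 25.65 × 111.2 = 2852 km.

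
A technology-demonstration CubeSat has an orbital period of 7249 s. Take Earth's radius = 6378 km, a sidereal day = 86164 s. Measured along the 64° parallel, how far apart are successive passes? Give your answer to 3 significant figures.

Node shift per orbit = (7249.0/86164) × 360° = 30.29°.
Equatorial spacing = 30.29 × 111.3 km/° = 3371 km.
At 64° latitude, spacing = 3371 × cos(64°) = 1478 km.

1480 km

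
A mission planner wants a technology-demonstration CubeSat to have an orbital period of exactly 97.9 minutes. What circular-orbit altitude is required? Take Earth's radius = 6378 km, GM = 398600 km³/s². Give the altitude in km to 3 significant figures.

658 km

T = 97.9 min = 5874.0 s.
From T = 2π√(a³/μ): a = (μ T²/4π²)^(1/3) = (398600 × 5874.0² / 4π²)^(1/3) = 7036 km.
Altitude h = a − R = 7036 − 6378 = 658 km.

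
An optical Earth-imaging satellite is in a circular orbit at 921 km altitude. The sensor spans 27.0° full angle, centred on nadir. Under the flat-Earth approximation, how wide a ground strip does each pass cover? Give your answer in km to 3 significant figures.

Half-angle = 27.0°/2 = 13.5°.
Swath width ≈ 2h·tan(θ/2) = 2 × 921 × tan(13.5°) = 442.2 km.

442 km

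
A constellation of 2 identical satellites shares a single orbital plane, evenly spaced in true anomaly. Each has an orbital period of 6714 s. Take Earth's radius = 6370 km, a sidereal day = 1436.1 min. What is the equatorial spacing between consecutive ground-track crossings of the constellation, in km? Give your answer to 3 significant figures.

Single-satellite node shift = (6714.0/86166) × 360° = 28.05°.
With 2 satellites evenly phased, successive equator crossings are 28.05/2 = 14.025° apart.
That is 14.025 × 111.2 = 1559 km at the equator.

1560 km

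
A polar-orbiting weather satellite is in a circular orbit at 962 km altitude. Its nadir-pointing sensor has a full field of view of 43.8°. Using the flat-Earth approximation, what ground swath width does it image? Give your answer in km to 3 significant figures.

773 km

Half-angle = 43.8°/2 = 21.9°.
Swath width ≈ 2h·tan(θ/2) = 2 × 962 × tan(21.9°) = 773.4 km.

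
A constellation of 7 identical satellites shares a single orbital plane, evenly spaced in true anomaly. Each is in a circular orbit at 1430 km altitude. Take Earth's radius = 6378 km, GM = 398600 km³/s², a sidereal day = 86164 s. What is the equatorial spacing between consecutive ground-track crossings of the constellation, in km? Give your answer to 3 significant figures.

456 km

Semi-major axis a = 6378 + 1430 = 7808 km. Period T = 2π√(a³/μ) = 2π√(7808³/398600) = 6866.3 s = 114.44 min.
Single-satellite node shift = (6866.3/86164) × 360° = 28.69°.
With 7 satellites evenly phased, successive equator crossings are 28.69/7 = 4.098° apart.
That is 4.098 × 111.3 = 456 km at the equator.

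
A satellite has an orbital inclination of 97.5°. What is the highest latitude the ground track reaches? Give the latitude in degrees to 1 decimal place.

82.5°

Retrograde orbit: the ground track reaches ±(180° − i) = ±(180 − 97.5) = ±82.5°.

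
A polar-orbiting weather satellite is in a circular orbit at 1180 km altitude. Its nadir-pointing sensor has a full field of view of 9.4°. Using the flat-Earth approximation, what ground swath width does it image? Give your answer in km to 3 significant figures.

Half-angle = 9.4°/2 = 4.7°.
Swath width ≈ 2h·tan(θ/2) = 2 × 1180 × tan(4.7°) = 194.0 km.

194 km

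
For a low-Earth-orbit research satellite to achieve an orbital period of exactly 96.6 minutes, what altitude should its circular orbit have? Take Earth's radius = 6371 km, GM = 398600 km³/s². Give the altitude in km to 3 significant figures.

T = 96.6 min = 5796.0 s.
From T = 2π√(a³/μ): a = (μ T²/4π²)^(1/3) = (398600 × 5796.0² / 4π²)^(1/3) = 6974 km.
Altitude h = a − R = 6974 − 6371 = 603 km.

603 km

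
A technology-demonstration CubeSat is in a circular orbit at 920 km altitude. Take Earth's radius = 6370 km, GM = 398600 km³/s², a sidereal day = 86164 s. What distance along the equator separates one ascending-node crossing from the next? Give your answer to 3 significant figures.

Semi-major axis a = 6370 + 920 = 7290 km. Period T = 2π√(a³/μ) = 2π√(7290³/398600) = 6194.4 s = 103.24 min.
During one orbit Earth rotates (6194.4 / 86164) × 360° = 25.88°.
At the equator that is 25.88° × (2π·6370/360) km/° = 25.88 × 111.2 = 2877 km.

2880 km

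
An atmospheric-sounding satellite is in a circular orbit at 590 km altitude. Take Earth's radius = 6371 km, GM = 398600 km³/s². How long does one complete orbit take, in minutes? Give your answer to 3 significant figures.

Semi-major axis a = 6371 + 590 = 6961 km. Period T = 2π√(a³/μ) = 2π√(6961³/398600) = 5779.9 s = 96.33 min.

96.3 min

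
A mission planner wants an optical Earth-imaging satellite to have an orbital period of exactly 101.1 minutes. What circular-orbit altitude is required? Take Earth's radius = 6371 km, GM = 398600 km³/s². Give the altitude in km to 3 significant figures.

818 km

T = 101.1 min = 6066.0 s.
From T = 2π√(a³/μ): a = (μ T²/4π²)^(1/3) = (398600 × 6066.0² / 4π²)^(1/3) = 7189 km.
Altitude h = a − R = 7189 − 6371 = 818 km.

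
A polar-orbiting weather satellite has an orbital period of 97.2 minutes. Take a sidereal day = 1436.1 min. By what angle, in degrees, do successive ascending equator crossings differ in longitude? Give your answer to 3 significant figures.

T = 97.2 min = 5832.0 s.
During one orbit Earth rotates (5832.0 / 86166) × 360° = 24.37°.

24.4°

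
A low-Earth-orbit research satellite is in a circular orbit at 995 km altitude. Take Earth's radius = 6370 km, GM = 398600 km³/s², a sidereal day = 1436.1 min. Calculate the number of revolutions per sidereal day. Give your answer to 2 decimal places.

Semi-major axis a = 6370 + 995 = 7365 km. Period T = 2π√(a³/μ) = 2π√(7365³/398600) = 6290.3 s = 104.84 min.
Orbits per sidereal day = 86166 / 6290.3 = 13.698.

13.70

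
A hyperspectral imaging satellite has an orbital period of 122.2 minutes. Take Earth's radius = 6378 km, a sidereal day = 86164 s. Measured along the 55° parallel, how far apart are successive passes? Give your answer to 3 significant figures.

T = 122.2 min = 7332.0 s.
Node shift per orbit = (7332.0/86164) × 360° = 30.63°.
Equatorial spacing = 30.63 × 111.3 km/° = 3410 km.
At 55° latitude, spacing = 3410 × cos(55°) = 1956 km.

1960 km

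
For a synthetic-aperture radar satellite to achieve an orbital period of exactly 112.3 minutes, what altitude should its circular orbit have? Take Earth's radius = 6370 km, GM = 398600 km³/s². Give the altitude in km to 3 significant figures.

T = 112.3 min = 6738.0 s.
From T = 2π√(a³/μ): a = (μ T²/4π²)^(1/3) = (398600 × 6738.0² / 4π²)^(1/3) = 7710 km.
Altitude h = a − R = 7710 − 6370 = 1340 km.

1340 km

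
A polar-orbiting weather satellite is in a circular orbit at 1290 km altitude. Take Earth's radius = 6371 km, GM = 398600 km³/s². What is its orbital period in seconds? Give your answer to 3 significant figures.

6670 seconds

Semi-major axis a = 6371 + 1290 = 7661 km. Period T = 2π√(a³/μ) = 2π√(7661³/398600) = 6673.3 s = 111.22 min.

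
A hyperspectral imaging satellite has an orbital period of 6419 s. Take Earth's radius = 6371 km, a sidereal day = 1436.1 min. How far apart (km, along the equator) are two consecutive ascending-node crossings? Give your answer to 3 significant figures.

During one orbit Earth rotates (6419.0 / 86166) × 360° = 26.82°.
At the equator that is 26.82° × (2π·6371/360) km/° = 26.82 × 111.2 = 2982 km.

2980 km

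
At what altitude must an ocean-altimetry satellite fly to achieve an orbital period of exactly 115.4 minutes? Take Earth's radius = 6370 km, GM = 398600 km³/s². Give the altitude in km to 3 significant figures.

1480 km

T = 115.4 min = 6924.0 s.
From T = 2π√(a³/μ): a = (μ T²/4π²)^(1/3) = (398600 × 6924.0² / 4π²)^(1/3) = 7852 km.
Altitude h = a − R = 7852 − 6370 = 1482 km.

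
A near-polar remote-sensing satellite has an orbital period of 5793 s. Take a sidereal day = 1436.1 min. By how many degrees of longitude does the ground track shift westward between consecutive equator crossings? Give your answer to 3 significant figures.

During one orbit Earth rotates (5793.0 / 86166) × 360° = 24.20°.

24.2°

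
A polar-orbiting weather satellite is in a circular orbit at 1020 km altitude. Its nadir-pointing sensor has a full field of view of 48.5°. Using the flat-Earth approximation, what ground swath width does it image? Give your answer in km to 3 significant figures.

Half-angle = 48.5°/2 = 24.25°.
Swath width ≈ 2h·tan(θ/2) = 2 × 1020 × tan(24.25°) = 919.0 km.

919 km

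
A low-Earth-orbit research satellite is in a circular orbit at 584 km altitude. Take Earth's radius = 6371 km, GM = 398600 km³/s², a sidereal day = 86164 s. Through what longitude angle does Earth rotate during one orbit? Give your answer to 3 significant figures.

Semi-major axis a = 6371 + 584 = 6955 km. Period T = 2π√(a³/μ) = 2π√(6955³/398600) = 5772.4 s = 96.21 min.
During one orbit Earth rotates (5772.4 / 86164) × 360° = 24.12°.

24.1°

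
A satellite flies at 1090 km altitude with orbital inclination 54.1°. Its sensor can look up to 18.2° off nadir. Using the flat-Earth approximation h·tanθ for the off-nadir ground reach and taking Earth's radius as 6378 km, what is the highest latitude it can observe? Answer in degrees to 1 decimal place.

57.3°

For a prograde orbit the ground track reaches latitude ±i = ±54.1°.
Sensor half-swath on the ground ≈ 1090·tan(18.2°) = 358 km = 3.22° of latitude.
Maximum observable latitude ≈ 54.1 + 3.22 = 57.3°.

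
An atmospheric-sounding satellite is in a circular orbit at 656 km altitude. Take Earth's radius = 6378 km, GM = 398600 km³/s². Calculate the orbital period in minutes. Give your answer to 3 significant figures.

97.9 min

Semi-major axis a = 6378 + 656 = 7034 km. Period T = 2π√(a³/μ) = 2π√(7034³/398600) = 5871.0 s = 97.85 min.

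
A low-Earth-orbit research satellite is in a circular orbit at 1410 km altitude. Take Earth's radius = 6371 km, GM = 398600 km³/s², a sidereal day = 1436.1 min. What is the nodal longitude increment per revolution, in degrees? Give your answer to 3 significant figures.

Semi-major axis a = 6371 + 1410 = 7781 km. Period T = 2π√(a³/μ) = 2π√(7781³/398600) = 6830.7 s = 113.84 min.
During one orbit Earth rotates (6830.7 / 86166) × 360° = 28.54°.

28.5°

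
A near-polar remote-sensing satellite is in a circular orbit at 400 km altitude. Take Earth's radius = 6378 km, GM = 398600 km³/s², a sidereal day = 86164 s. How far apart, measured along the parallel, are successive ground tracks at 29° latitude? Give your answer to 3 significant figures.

2260 km

Semi-major axis a = 6378 + 400 = 6778 km. Period T = 2π√(a³/μ) = 2π√(6778³/398600) = 5553.5 s = 92.56 min.
Node shift per orbit = (5553.5/86164) × 360° = 23.20°.
Equatorial spacing = 23.20 × 111.3 km/° = 2583 km.
At 29° latitude, spacing = 2583 × cos(29°) = 2259 km.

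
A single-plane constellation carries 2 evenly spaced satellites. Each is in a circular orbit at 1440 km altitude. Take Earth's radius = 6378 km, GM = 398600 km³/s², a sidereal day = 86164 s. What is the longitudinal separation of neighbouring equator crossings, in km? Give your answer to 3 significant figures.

Semi-major axis a = 6378 + 1440 = 7818 km. Period T = 2π√(a³/μ) = 2π√(7818³/398600) = 6879.5 s = 114.66 min.
Single-satellite node shift = (6879.5/86164) × 360° = 28.74°.
With 2 satellites evenly phased, successive equator crossings are 28.74/2 = 14.371° apart.
That is 14.371 × 111.3 = 1600 km at the equator.

1600 km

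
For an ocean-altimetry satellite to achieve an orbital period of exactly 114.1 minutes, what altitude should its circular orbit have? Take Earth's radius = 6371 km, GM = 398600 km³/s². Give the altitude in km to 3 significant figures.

T = 114.1 min = 6846.0 s.
From T = 2π√(a³/μ): a = (μ T²/4π²)^(1/3) = (398600 × 6846.0² / 4π²)^(1/3) = 7793 km.
Altitude h = a − R = 7793 − 6371 = 1422 km.

1420 km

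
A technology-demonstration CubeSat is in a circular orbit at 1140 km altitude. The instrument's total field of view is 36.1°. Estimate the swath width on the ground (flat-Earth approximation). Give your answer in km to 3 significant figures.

Half-angle = 36.1°/2 = 18.05°.
Swath width ≈ 2h·tan(θ/2) = 2 × 1140 × tan(18.05°) = 743.0 km.

743 km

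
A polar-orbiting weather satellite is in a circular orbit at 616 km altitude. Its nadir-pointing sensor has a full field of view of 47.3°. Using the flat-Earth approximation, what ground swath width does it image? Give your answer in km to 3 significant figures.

540 km

Half-angle = 47.3°/2 = 23.65°.
Swath width ≈ 2h·tan(θ/2) = 2 × 616 × tan(23.65°) = 539.5 km.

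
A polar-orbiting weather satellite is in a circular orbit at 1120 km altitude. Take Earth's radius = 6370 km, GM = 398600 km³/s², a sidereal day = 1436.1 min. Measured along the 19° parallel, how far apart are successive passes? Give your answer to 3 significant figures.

2830 km

Semi-major axis a = 6370 + 1120 = 7490 km. Period T = 2π√(a³/μ) = 2π√(7490³/398600) = 6451.1 s = 107.52 min.
Node shift per orbit = (6451.1/86166) × 360° = 26.95°.
Equatorial spacing = 26.95 × 111.2 km/° = 2997 km.
At 19° latitude, spacing = 2997 × cos(19°) = 2833 km.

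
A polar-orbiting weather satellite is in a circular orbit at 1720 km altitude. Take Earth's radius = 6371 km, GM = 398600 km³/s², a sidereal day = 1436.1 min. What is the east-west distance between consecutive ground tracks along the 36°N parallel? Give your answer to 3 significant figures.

Semi-major axis a = 6371 + 1720 = 8091 km. Period T = 2π√(a³/μ) = 2π√(8091³/398600) = 7242.9 s = 120.72 min.
Node shift per orbit = (7242.9/86166) × 360° = 30.26°.
Equatorial spacing = 30.26 × 111.2 km/° = 3365 km.
At 36° latitude, spacing = 3365 × cos(36°) = 2722 km.

2720 km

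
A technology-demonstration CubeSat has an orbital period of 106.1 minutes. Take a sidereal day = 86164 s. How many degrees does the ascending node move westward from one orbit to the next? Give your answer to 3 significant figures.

T = 106.1 min = 6366.0 s.
During one orbit Earth rotates (6366.0 / 86164) × 360° = 26.60°.

26.6°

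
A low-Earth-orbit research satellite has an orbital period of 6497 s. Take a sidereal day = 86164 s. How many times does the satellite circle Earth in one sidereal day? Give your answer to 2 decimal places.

13.26

Orbits per sidereal day = 86164 / 6497.0 = 13.262.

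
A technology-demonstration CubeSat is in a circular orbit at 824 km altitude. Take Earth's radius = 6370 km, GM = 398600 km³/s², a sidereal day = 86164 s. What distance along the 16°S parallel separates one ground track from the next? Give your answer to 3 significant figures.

2710 km

Semi-major axis a = 6370 + 824 = 7194 km. Period T = 2π√(a³/μ) = 2π√(7194³/398600) = 6072.5 s = 101.21 min.
Node shift per orbit = (6072.5/86164) × 360° = 25.37°.
Equatorial spacing = 25.37 × 111.2 km/° = 2821 km.
At 16° latitude, spacing = 2821 × cos(16°) = 2711 km.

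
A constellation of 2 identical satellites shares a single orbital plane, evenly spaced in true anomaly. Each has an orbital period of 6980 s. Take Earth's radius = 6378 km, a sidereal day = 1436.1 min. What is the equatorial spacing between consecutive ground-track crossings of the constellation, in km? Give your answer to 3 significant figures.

1620 km

Single-satellite node shift = (6980.0/86166) × 360° = 29.16°.
With 2 satellites evenly phased, successive equator crossings are 29.16/2 = 14.581° apart.
That is 14.581 × 111.3 = 1623 km at the equator.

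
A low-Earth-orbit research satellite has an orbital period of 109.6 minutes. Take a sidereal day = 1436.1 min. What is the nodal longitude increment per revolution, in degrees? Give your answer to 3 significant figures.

27.5°

T = 109.6 min = 6576.0 s.
During one orbit Earth rotates (6576.0 / 86166) × 360° = 27.47°.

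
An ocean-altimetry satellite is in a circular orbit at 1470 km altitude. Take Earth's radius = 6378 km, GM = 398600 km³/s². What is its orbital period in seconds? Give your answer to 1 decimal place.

6919.1 seconds

Semi-major axis a = 6378 + 1470 = 7848 km. Period T = 2π√(a³/μ) = 2π√(7848³/398600) = 6919.1 s = 115.32 min.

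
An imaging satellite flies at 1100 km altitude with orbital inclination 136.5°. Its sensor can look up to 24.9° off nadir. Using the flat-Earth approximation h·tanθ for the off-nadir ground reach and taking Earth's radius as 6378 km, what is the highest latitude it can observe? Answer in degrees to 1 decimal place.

Retrograde orbit: the ground track reaches ±(180° − i) = ±(180 − 136.5) = ±43.5°.
Sensor half-swath on the ground ≈ 1100·tan(24.9°) = 511 km = 4.59° of latitude.
Maximum observable latitude ≈ 43.5 + 4.59 = 48.1°.

48.1°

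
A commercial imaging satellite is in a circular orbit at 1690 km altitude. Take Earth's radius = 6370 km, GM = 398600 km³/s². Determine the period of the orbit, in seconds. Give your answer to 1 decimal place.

Semi-major axis a = 6370 + 1690 = 8060 km. Period T = 2π√(a³/μ) = 2π√(8060³/398600) = 7201.3 s = 120.02 min.

7201.3 seconds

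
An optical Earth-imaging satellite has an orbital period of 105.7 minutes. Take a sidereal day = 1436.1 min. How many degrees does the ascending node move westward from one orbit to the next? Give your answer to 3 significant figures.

26.5°

T = 105.7 min = 6342.0 s.
During one orbit Earth rotates (6342.0 / 86166) × 360° = 26.50°.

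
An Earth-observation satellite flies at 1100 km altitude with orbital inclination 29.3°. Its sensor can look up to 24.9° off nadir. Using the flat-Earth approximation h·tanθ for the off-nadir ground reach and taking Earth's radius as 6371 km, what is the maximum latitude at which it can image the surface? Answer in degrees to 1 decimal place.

33.9°

For a prograde orbit the ground track reaches latitude ±i = ±29.3°.
Sensor half-swath on the ground ≈ 1100·tan(24.9°) = 511 km = 4.59° of latitude.
Maximum observable latitude ≈ 29.3 + 4.59 = 33.9°.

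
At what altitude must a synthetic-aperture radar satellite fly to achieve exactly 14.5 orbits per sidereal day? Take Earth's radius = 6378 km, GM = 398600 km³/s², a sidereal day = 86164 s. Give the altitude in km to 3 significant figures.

Required period T = 86164 / 14.5 = 5942.3 s.
From T = 2π√(a³/μ): a = (μ T²/4π²)^(1/3) = (398600 × 5942.3² / 4π²)^(1/3) = 7091 km.
Altitude h = a − R = 7091 − 6378 = 713 km.

713 km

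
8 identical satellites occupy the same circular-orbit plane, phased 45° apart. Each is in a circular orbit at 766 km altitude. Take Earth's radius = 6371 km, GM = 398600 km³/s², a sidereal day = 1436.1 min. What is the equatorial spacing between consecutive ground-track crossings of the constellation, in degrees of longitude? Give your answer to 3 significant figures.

3.13°

Semi-major axis a = 6371 + 766 = 7137 km. Period T = 2π√(a³/μ) = 2π√(7137³/398600) = 6000.5 s = 100.01 min.
Single-satellite node shift = (6000.5/86166) × 360° = 25.07°.
With 8 satellites evenly phased, successive equator crossings are 25.07/8 = 3.134° apart.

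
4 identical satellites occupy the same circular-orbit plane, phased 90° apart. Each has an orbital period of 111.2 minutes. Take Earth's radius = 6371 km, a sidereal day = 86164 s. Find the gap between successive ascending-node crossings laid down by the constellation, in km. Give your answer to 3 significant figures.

775 km

T = 111.2 min = 6672.0 s.
Single-satellite node shift = (6672.0/86164) × 360° = 27.88°.
With 4 satellites evenly phased, successive equator crossings are 27.88/4 = 6.969° apart.
That is 6.969 × 111.2 = 775 km at the equator.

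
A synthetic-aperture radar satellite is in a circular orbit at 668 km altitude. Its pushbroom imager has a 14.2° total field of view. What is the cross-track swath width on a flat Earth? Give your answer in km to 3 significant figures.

166 km

Half-angle = 14.2°/2 = 7.1°.
Swath width ≈ 2h·tan(θ/2) = 2 × 668 × tan(7.1°) = 166.4 km.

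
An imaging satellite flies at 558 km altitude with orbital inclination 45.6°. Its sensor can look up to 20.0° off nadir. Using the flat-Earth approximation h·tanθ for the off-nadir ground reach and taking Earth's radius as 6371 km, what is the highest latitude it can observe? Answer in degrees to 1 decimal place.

For a prograde orbit the ground track reaches latitude ±i = ±45.6°.
Sensor half-swath on the ground ≈ 558·tan(20.0°) = 203 km = 1.83° of latitude.
Maximum observable latitude ≈ 45.6 + 1.83 = 47.4°.

47.4°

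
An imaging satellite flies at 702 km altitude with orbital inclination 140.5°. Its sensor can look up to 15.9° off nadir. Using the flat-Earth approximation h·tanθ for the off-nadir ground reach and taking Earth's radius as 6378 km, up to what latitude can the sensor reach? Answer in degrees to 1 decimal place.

41.3°

Retrograde orbit: the ground track reaches ±(180° − i) = ±(180 − 140.5) = ±39.5°.
Sensor half-swath on the ground ≈ 702·tan(15.9°) = 200 km = 1.80° of latitude.
Maximum observable latitude ≈ 39.5 + 1.80 = 41.3°.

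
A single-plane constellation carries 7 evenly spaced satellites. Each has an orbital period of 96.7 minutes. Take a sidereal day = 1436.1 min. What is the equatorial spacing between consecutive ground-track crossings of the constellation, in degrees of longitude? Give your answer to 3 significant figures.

3.46°

T = 96.7 min = 5802.0 s.
Single-satellite node shift = (5802.0/86166) × 360° = 24.24°.
With 7 satellites evenly phased, successive equator crossings are 24.24/7 = 3.463° apart.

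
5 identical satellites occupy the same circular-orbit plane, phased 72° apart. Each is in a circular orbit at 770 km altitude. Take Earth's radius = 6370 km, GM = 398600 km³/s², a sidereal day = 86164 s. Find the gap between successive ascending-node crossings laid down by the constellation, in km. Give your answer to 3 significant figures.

Semi-major axis a = 6370 + 770 = 7140 km. Period T = 2π√(a³/μ) = 2π√(7140³/398600) = 6004.2 s = 100.07 min.
Single-satellite node shift = (6004.2/86164) × 360° = 25.09°.
With 5 satellites evenly phased, successive equator crossings are 25.09/5 = 5.017° apart.
That is 5.017 × 111.2 = 558 km at the equator.

558 km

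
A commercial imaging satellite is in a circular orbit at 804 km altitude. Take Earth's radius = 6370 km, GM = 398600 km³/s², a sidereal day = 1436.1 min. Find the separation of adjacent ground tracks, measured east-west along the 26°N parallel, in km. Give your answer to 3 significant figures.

2520 km

Semi-major axis a = 6370 + 804 = 7174 km. Period T = 2π√(a³/μ) = 2π√(7174³/398600) = 6047.2 s = 100.79 min.
Node shift per orbit = (6047.2/86166) × 360° = 25.27°.
Equatorial spacing = 25.27 × 111.2 km/° = 2809 km.
At 26° latitude, spacing = 2809 × cos(26°) = 2525 km.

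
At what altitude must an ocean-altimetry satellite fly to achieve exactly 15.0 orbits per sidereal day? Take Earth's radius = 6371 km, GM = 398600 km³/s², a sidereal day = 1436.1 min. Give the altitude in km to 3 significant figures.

Required period T = 86166 / 15.0 = 5744.4 s.
From T = 2π√(a³/μ): a = (μ T²/4π²)^(1/3) = (398600 × 5744.4² / 4π²)^(1/3) = 6932 km.
Altitude h = a − R = 6932 − 6371 = 561 km.

561 km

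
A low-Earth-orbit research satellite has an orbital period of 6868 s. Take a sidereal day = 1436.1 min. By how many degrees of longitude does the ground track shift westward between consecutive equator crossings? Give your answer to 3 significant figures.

28.7°

During one orbit Earth rotates (6868.0 / 86166) × 360° = 28.69°.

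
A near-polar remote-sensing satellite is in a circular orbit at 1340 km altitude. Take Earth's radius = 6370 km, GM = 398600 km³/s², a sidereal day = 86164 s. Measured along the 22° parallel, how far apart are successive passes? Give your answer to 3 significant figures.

2900 km

Semi-major axis a = 6370 + 1340 = 7710 km. Period T = 2π√(a³/μ) = 2π√(7710³/398600) = 6737.4 s = 112.29 min.
Node shift per orbit = (6737.4/86164) × 360° = 28.15°.
Equatorial spacing = 28.15 × 111.2 km/° = 3130 km.
At 22° latitude, spacing = 3130 × cos(22°) = 2902 km.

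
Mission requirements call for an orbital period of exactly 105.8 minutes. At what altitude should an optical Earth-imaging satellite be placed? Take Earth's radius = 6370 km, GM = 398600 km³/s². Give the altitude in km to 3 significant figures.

T = 105.8 min = 6348.0 s.
From T = 2π√(a³/μ): a = (μ T²/4π²)^(1/3) = (398600 × 6348.0² / 4π²)^(1/3) = 7410 km.
Altitude h = a − R = 7410 − 6370 = 1040 km.

1040 km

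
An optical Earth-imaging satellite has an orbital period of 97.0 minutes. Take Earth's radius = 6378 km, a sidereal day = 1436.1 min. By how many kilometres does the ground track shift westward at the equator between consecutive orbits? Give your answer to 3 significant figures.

2710 km

T = 97.0 min = 5820.0 s.
During one orbit Earth rotates (5820.0 / 86166) × 360° = 24.32°.
At the equator that is 24.32° × (2π·6378/360) km/° = 24.32 × 111.3 = 2707 km.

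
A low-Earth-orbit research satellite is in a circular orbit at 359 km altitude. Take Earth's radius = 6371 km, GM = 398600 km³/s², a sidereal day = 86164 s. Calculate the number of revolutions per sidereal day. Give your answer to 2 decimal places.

Semi-major axis a = 6371 + 359 = 6730 km. Period T = 2π√(a³/μ) = 2π√(6730³/398600) = 5494.6 s = 91.58 min.
Orbits per sidereal day = 86164 / 5494.6 = 15.682.

15.68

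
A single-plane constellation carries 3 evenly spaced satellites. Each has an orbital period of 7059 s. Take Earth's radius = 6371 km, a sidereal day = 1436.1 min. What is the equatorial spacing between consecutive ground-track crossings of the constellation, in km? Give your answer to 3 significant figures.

1090 km

Single-satellite node shift = (7059.0/86166) × 360° = 29.49°.
With 3 satellites evenly phased, successive equator crossings are 29.49/3 = 9.831° apart.
That is 9.831 × 111.2 = 1093 km at the equator.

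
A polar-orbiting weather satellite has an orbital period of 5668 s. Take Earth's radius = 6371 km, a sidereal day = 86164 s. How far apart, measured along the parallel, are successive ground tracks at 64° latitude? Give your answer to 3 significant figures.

Node shift per orbit = (5668.0/86164) × 360° = 23.68°.
Equatorial spacing = 23.68 × 111.2 km/° = 2633 km.
At 64° latitude, spacing = 2633 × cos(64°) = 1154 km.

1150 km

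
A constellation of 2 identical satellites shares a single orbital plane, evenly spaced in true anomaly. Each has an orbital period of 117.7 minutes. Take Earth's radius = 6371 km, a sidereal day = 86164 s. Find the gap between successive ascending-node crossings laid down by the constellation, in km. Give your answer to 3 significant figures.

1640 km

T = 117.7 min = 7062.0 s.
Single-satellite node shift = (7062.0/86164) × 360° = 29.51°.
With 2 satellites evenly phased, successive equator crossings are 29.51/2 = 14.753° apart.
That is 14.753 × 111.2 = 1640 km at the equator.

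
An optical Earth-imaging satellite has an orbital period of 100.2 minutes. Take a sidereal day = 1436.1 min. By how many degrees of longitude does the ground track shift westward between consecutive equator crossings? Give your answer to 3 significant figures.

T = 100.2 min = 6012.0 s.
During one orbit Earth rotates (6012.0 / 86166) × 360° = 25.12°.

25.1°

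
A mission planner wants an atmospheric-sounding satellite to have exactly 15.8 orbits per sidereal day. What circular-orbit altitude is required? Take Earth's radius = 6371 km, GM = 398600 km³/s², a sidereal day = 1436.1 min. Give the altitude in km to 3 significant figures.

325 km

Required period T = 86166 / 15.8 = 5453.5 s.
From T = 2π√(a³/μ): a = (μ T²/4π²)^(1/3) = (398600 × 5453.5² / 4π²)^(1/3) = 6696 km.
Altitude h = a − R = 6696 − 6371 = 325 km.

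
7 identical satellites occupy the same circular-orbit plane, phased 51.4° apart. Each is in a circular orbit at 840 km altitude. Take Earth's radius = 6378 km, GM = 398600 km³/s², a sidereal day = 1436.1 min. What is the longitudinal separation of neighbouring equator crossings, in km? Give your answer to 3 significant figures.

Semi-major axis a = 6378 + 840 = 7218 km. Period T = 2π√(a³/μ) = 2π√(7218³/398600) = 6102.9 s = 101.72 min.
Single-satellite node shift = (6102.9/86166) × 360° = 25.50°.
With 7 satellites evenly phased, successive equator crossings are 25.50/7 = 3.643° apart.
That is 3.643 × 111.3 = 405 km at the equator.

405 km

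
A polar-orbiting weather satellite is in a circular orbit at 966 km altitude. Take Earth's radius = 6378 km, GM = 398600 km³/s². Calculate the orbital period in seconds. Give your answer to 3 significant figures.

6260 seconds

Semi-major axis a = 6378 + 966 = 7344 km. Period T = 2π√(a³/μ) = 2π√(7344³/398600) = 6263.4 s = 104.39 min.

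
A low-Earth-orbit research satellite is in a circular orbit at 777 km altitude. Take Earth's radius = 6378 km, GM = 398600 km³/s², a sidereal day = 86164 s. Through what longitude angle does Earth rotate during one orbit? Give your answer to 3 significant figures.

Semi-major axis a = 6378 + 777 = 7155 km. Period T = 2π√(a³/μ) = 2π√(7155³/398600) = 6023.2 s = 100.39 min.
During one orbit Earth rotates (6023.2 / 86164) × 360° = 25.17°.

25.2°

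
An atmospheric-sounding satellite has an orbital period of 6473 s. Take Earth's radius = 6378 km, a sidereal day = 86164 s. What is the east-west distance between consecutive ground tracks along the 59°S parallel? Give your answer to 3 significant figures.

Node shift per orbit = (6473.0/86164) × 360° = 27.04°.
Equatorial spacing = 27.04 × 111.3 km/° = 3011 km.
At 59° latitude, spacing = 3011 × cos(59°) = 1551 km.

1550 km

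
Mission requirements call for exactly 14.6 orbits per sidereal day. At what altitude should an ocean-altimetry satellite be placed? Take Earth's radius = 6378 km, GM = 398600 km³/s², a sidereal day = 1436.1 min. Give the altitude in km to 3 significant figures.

Required period T = 86166 / 14.6 = 5901.8 s.
From T = 2π√(a³/μ): a = (μ T²/4π²)^(1/3) = (398600 × 5901.8² / 4π²)^(1/3) = 7059 km.
Altitude h = a − R = 7059 − 6378 = 681 km.

681 km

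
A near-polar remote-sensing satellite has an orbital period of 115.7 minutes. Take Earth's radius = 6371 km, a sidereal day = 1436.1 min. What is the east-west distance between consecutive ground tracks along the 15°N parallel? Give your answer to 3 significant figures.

3120 km

T = 115.7 min = 6942.0 s.
Node shift per orbit = (6942.0/86166) × 360° = 29.00°.
Equatorial spacing = 29.00 × 111.2 km/° = 3225 km.
At 15° latitude, spacing = 3225 × cos(15°) = 3115 km.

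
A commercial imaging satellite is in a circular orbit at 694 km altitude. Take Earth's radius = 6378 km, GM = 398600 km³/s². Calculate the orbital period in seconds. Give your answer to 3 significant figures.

Semi-major axis a = 6378 + 694 = 7072 km. Period T = 2π√(a³/μ) = 2π√(7072³/398600) = 5918.7 s = 98.64 min.

5920 seconds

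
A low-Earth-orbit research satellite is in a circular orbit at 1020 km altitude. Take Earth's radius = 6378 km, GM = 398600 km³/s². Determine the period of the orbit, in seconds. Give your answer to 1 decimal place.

Semi-major axis a = 6378 + 1020 = 7398 km. Period T = 2π√(a³/μ) = 2π√(7398³/398600) = 6332.6 s = 105.54 min.

6332.6 seconds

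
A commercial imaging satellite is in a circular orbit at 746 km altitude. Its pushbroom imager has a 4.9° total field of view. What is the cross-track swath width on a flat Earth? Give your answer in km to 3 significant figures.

Half-angle = 4.9°/2 = 2.45°.
Swath width ≈ 2h·tan(θ/2) = 2 × 746 × tan(2.45°) = 63.8 km.

63.8 km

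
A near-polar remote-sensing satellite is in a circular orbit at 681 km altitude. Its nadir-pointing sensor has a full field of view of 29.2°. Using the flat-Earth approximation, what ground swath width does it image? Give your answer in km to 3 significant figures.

Half-angle = 29.2°/2 = 14.6°.
Swath width ≈ 2h·tan(θ/2) = 2 × 681 × tan(14.6°) = 354.8 km.

355 km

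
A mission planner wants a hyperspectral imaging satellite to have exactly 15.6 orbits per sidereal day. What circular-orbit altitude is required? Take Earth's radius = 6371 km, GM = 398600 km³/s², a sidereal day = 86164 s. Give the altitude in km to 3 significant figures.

Required period T = 86164 / 15.6 = 5523.3 s.
From T = 2π√(a³/μ): a = (μ T²/4π²)^(1/3) = (398600 × 5523.3² / 4π²)^(1/3) = 6753 km.
Altitude h = a − R = 6753 − 6371 = 382 km.

382 km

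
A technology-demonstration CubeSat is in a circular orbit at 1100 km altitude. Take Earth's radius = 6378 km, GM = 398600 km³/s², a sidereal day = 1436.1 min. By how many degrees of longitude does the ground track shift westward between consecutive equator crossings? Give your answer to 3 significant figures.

Semi-major axis a = 6378 + 1100 = 7478 km. Period T = 2π√(a³/μ) = 2π√(7478³/398600) = 6435.6 s = 107.26 min.
During one orbit Earth rotates (6435.6 / 86166) × 360° = 26.89°.

26.9°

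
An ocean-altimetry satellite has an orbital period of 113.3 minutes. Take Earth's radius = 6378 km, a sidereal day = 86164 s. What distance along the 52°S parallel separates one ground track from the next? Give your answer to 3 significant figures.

1950 km

T = 113.3 min = 6798.0 s.
Node shift per orbit = (6798.0/86164) × 360° = 28.40°.
Equatorial spacing = 28.40 × 111.3 km/° = 3162 km.
At 52° latitude, spacing = 3162 × cos(52°) = 1947 km.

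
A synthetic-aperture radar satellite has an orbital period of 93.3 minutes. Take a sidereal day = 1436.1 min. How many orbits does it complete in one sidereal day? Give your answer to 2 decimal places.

T = 93.3 min = 5598.0 s.
Orbits per sidereal day = 86166 / 5598.0 = 15.392.

15.39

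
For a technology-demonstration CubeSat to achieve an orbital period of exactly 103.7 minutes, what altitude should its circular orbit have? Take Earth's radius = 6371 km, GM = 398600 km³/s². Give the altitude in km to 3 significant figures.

941 km

T = 103.7 min = 6222.0 s.
From T = 2π√(a³/μ): a = (μ T²/4π²)^(1/3) = (398600 × 6222.0² / 4π²)^(1/3) = 7312 km.
Altitude h = a − R = 7312 − 6371 = 941 km.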